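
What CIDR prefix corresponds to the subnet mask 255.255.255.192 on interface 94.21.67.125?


Binary: 11111111.11111111.11111111.11000000
Count leading 1s
Prefix: /26


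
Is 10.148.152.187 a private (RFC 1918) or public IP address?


RFC 1918 private ranges:
  10.0.0.0/8 (10.0.0.0 - 10.255.255.255)
  172.16.0.0/12 (172.16.0.0 - 172.31.255.255)
  192.168.0.0/16 (192.168.0.0 - 192.168.255.255)
Private (in 10.0.0.0/8)


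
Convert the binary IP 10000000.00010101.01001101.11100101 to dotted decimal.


10000000 = 128
00010101 = 21
01001101 = 77
11100101 = 229
IP: 128.21.77.229


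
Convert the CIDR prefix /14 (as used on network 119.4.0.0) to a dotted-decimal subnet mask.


/14 means 14 network bits, 18 host bits
Binary: 11111111111111000000000000000000
Mask: 255.252.0.0


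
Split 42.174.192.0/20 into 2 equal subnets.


New prefix = 20 + 1 = 21
Each subnet has 2048 addresses
  42.174.192.0/21
  42.174.200.0/21
Subnets: 42.174.192.0/21, 42.174.200.0/21


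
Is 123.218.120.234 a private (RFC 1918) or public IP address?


RFC 1918 private ranges:
  10.0.0.0/8 (10.0.0.0 - 10.255.255.255)
  172.16.0.0/12 (172.16.0.0 - 172.31.255.255)
  192.168.0.0/16 (192.168.0.0 - 192.168.255.255)
Public (not in any RFC 1918 range)


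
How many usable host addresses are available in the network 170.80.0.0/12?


Host bits = 32 - 12 = 20
Total addresses = 2^20 = 1048576
Usable = total - 2 (network and broadcast)
Usable hosts: 1048574


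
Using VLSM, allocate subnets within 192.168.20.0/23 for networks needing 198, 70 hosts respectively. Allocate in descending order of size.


198 hosts -> /24 (254 usable): 192.168.20.0/24
70 hosts -> /25 (126 usable): 192.168.21.0/25
Allocation: 192.168.20.0/24 (198 hosts, 254 usable); 192.168.21.0/25 (70 hosts, 126 usable)


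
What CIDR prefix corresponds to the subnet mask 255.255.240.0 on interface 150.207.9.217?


Binary: 11111111.11111111.11110000.00000000
Count leading 1s
Prefix: /20


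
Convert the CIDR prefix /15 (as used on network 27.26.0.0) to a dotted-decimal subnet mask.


/15 means 15 network bits, 17 host bits
Binary: 11111111111111100000000000000000
Mask: 255.254.0.0


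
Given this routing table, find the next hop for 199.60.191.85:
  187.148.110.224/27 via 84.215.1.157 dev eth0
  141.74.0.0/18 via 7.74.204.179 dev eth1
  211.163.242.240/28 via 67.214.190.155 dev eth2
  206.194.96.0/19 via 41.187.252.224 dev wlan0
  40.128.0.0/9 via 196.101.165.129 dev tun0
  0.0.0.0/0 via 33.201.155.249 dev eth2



Longest prefix match for 199.60.191.85:
  /27 187.148.110.224: no
  /18 141.74.0.0: no
  /28 211.163.242.240: no
  /19 206.194.96.0: no
  /9 40.128.0.0: no
  /0 0.0.0.0: MATCH
Selected: next-hop 33.201.155.249 via eth2 (matched /0)


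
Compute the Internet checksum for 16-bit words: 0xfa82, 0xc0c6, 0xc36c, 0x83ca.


Sum all words (with carry folding):
+ 0xfa82 = 0xfa82
+ 0xc0c6 = 0xbb49
+ 0xc36c = 0x7eb6
+ 0x83ca = 0x0281
One's complement: ~0x0281
Checksum = 0xfd7e


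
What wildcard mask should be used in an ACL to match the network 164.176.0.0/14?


Subnet mask: 255.252.0.0
Wildcard = 255.255.255.255 - subnet mask
255 - 255 = 0
255 - 252 = 3
255 - 0 = 255
255 - 0 = 255
Wildcard: 0.3.255.255


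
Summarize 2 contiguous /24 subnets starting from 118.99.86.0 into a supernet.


Original prefix: /24
Number of subnets: 2 = 2^1
New prefix = 24 - 1 = 23
Supernet: 118.99.86.0/23


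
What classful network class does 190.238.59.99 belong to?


First octet: 190
Binary: 10111110
10xxxxxx -> Class B (128-191)
Class B, default mask 255.255.0.0 (/16)


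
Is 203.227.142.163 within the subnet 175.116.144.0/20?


Subnet network: 175.116.144.0
Test IP AND mask: 203.227.128.0
No, 203.227.142.163 is not in 175.116.144.0/20


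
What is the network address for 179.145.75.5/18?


IP:   10110011.10010001.01001011.00000101
Mask: 11111111.11111111.11000000.00000000
AND operation:
Net:  10110011.10010001.01000000.00000000
Network: 179.145.64.0/18


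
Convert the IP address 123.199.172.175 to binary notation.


123 = 01111011
199 = 11000111
172 = 10101100
175 = 10101111
Binary: 01111011.11000111.10101100.10101111


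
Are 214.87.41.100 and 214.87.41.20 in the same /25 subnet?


Mask: 255.255.255.128
214.87.41.100 AND mask = 214.87.41.0
214.87.41.20 AND mask = 214.87.41.0
Yes, same subnet (214.87.41.0)


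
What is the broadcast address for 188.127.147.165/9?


Network: 188.0.0.0/9
Host bits = 23
Set all host bits to 1:
Broadcast: 188.127.255.255


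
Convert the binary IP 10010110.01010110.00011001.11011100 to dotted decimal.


10010110 = 150
01010110 = 86
00011001 = 25
11011100 = 220
IP: 150.86.25.220


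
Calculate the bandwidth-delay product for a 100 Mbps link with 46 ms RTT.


BDP = bandwidth * RTT
= 100 Mbps * 46 ms
= 100 * 1e6 * 46 / 1000 bits
= 4600000 bits
= 575000 bytes
= 561.5234 KB
BDP = 4600000 bits (575000 bytes)


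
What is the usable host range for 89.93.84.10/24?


Network: 89.93.84.0
Broadcast: 89.93.84.255
First usable = network + 1
Last usable = broadcast - 1
Range: 89.93.84.1 to 89.93.84.254


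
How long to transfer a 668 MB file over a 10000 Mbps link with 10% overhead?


Effective throughput = 10000 * (1 - 10/100) = 9000 Mbps
File size in Mb = 668 * 8 = 5344 Mb
Time = 5344 / 9000
Time = 0.5938 seconds


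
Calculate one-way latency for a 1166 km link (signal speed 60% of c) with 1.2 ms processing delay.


Speed = 0.6 * 3e5 km/s = 180000 km/s
Propagation delay = 1166 / 180000 = 0.0065 s = 6.4778 ms
Processing delay = 1.2 ms
Total one-way latency = 7.6778 ms


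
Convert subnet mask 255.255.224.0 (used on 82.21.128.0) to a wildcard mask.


Subnet mask: 255.255.224.0
Wildcard = 255.255.255.255 - subnet mask
255 - 255 = 0
255 - 255 = 0
255 - 224 = 31
255 - 0 = 255
Wildcard: 0.0.31.255


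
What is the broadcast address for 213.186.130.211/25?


Network: 213.186.130.128/25
Host bits = 7
Set all host bits to 1:
Broadcast: 213.186.130.255


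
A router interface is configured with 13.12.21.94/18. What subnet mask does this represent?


/18 means 18 network bits, 14 host bits
Binary: 11111111111111111100000000000000
Mask: 255.255.192.0


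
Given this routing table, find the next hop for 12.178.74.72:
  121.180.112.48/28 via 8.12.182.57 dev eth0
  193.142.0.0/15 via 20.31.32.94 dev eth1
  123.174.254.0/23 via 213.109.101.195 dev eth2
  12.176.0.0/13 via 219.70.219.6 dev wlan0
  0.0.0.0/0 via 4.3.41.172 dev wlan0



Longest prefix match for 12.178.74.72:
  /28 121.180.112.48: no
  /15 193.142.0.0: no
  /23 123.174.254.0: no
  /13 12.176.0.0: MATCH
  /0 0.0.0.0: MATCH
Selected: next-hop 219.70.219.6 via wlan0 (matched /13)


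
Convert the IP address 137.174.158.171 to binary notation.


137 = 10001001
174 = 10101110
158 = 10011110
171 = 10101011
Binary: 10001001.10101110.10011110.10101011


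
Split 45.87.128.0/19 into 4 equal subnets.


New prefix = 19 + 2 = 21
Each subnet has 2048 addresses
  45.87.128.0/21
  45.87.136.0/21
  45.87.144.0/21
  45.87.152.0/21
Subnets: 45.87.128.0/21, 45.87.136.0/21, 45.87.144.0/21, 45.87.152.0/21


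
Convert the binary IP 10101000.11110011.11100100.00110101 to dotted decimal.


10101000 = 168
11110011 = 243
11100100 = 228
00110101 = 53
IP: 168.243.228.53


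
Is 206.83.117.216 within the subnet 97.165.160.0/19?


Subnet network: 97.165.160.0
Test IP AND mask: 206.83.96.0
No, 206.83.117.216 is not in 97.165.160.0/19


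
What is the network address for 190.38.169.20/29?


IP:   10111110.00100110.10101001.00010100
Mask: 11111111.11111111.11111111.11111000
AND operation:
Net:  10111110.00100110.10101001.00010000
Network: 190.38.169.16/29


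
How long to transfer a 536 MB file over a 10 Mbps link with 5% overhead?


Effective throughput = 10 * (1 - 5/100) = 9.5 Mbps
File size in Mb = 536 * 8 = 4288 Mb
Time = 4288 / 9.5
Time = 451.3684 seconds


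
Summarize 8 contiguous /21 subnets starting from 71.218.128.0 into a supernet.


Original prefix: /21
Number of subnets: 8 = 2^3
New prefix = 21 - 3 = 18
Supernet: 71.218.128.0/18


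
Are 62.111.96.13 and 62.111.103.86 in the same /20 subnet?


Mask: 255.255.240.0
62.111.96.13 AND mask = 62.111.96.0
62.111.103.86 AND mask = 62.111.96.0
Yes, same subnet (62.111.96.0)


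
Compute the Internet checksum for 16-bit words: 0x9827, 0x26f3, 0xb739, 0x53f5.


Sum all words (with carry folding):
+ 0x9827 = 0x9827
+ 0x26f3 = 0xbf1a
+ 0xb739 = 0x7654
+ 0x53f5 = 0xca49
One's complement: ~0xca49
Checksum = 0x35b6


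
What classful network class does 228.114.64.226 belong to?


First octet: 228
Binary: 11100100
1110xxxx -> Class D (224-239)
Class D (multicast), default mask N/A


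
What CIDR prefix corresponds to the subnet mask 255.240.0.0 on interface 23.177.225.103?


Binary: 11111111.11110000.00000000.00000000
Count leading 1s
Prefix: /12


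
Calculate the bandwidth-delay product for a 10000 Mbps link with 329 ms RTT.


BDP = bandwidth * RTT
= 10000 Mbps * 329 ms
= 10000 * 1e6 * 329 / 1000 bits
= 3290000000 bits
= 411250000 bytes
= 401611.3281 KB
BDP = 3290000000 bits (411250000 bytes)


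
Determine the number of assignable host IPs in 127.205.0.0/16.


Host bits = 32 - 16 = 16
Total addresses = 2^16 = 65536
Usable = total - 2 (network and broadcast)
Usable hosts: 65534


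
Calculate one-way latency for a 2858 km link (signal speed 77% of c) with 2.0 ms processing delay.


Speed = 0.77 * 3e5 km/s = 231000 km/s
Propagation delay = 2858 / 231000 = 0.0124 s = 12.3723 ms
Processing delay = 2.0 ms
Total one-way latency = 14.3723 ms


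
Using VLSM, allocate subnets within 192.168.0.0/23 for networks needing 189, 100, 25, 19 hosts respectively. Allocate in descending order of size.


189 hosts -> /24 (254 usable): 192.168.0.0/24
100 hosts -> /25 (126 usable): 192.168.1.0/25
25 hosts -> /27 (30 usable): 192.168.1.128/27
19 hosts -> /27 (30 usable): 192.168.1.160/27
Allocation: 192.168.0.0/24 (189 hosts, 254 usable); 192.168.1.0/25 (100 hosts, 126 usable); 192.168.1.128/27 (25 hosts, 30 usable); 192.168.1.160/27 (19 hosts, 30 usable)


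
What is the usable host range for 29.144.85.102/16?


Network: 29.144.0.0
Broadcast: 29.144.255.255
First usable = network + 1
Last usable = broadcast - 1
Range: 29.144.0.1 to 29.144.255.254


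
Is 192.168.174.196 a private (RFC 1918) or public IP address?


RFC 1918 private ranges:
  10.0.0.0/8 (10.0.0.0 - 10.255.255.255)
  172.16.0.0/12 (172.16.0.0 - 172.31.255.255)
  192.168.0.0/16 (192.168.0.0 - 192.168.255.255)
Private (in 192.168.0.0/16)


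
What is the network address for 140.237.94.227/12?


IP:   10001100.11101101.01011110.11100011
Mask: 11111111.11110000.00000000.00000000
AND operation:
Net:  10001100.11100000.00000000.00000000
Network: 140.224.0.0/12


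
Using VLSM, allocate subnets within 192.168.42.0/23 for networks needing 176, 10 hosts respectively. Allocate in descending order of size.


176 hosts -> /24 (254 usable): 192.168.42.0/24
10 hosts -> /28 (14 usable): 192.168.43.0/28
Allocation: 192.168.42.0/24 (176 hosts, 254 usable); 192.168.43.0/28 (10 hosts, 14 usable)


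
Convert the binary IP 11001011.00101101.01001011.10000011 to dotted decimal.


11001011 = 203
00101101 = 45
01001011 = 75
10000011 = 131
IP: 203.45.75.131


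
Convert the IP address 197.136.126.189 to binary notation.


197 = 11000101
136 = 10001000
126 = 01111110
189 = 10111101
Binary: 11000101.10001000.01111110.10111101


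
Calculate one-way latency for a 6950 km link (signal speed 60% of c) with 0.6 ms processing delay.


Speed = 0.6 * 3e5 km/s = 180000 km/s
Propagation delay = 6950 / 180000 = 0.0386 s = 38.6111 ms
Processing delay = 0.6 ms
Total one-way latency = 39.2111 ms


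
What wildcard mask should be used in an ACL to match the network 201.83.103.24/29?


Subnet mask: 255.255.255.248
Wildcard = 255.255.255.255 - subnet mask
255 - 255 = 0
255 - 255 = 0
255 - 255 = 0
255 - 248 = 7
Wildcard: 0.0.0.7


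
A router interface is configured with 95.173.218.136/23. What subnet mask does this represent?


/23 means 23 network bits, 9 host bits
Binary: 11111111111111111111111000000000
Mask: 255.255.254.0


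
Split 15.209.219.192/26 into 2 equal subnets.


New prefix = 26 + 1 = 27
Each subnet has 32 addresses
  15.209.219.192/27
  15.209.219.224/27
Subnets: 15.209.219.192/27, 15.209.219.224/27


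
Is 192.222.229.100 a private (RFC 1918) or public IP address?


RFC 1918 private ranges:
  10.0.0.0/8 (10.0.0.0 - 10.255.255.255)
  172.16.0.0/12 (172.16.0.0 - 172.31.255.255)
  192.168.0.0/16 (192.168.0.0 - 192.168.255.255)
Public (not in any RFC 1918 range)


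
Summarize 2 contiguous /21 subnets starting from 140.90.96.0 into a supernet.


Original prefix: /21
Number of subnets: 2 = 2^1
New prefix = 21 - 1 = 20
Supernet: 140.90.96.0/20


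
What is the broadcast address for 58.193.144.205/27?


Network: 58.193.144.192/27
Host bits = 5
Set all host bits to 1:
Broadcast: 58.193.144.223


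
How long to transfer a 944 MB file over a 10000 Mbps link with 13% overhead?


Effective throughput = 10000 * (1 - 13/100) = 8700 Mbps
File size in Mb = 944 * 8 = 7552 Mb
Time = 7552 / 8700
Time = 0.868 seconds


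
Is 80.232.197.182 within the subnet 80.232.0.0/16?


Subnet network: 80.232.0.0
Test IP AND mask: 80.232.0.0
Yes, 80.232.197.182 is in 80.232.0.0/16


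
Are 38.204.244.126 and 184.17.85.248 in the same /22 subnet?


Mask: 255.255.252.0
38.204.244.126 AND mask = 38.204.244.0
184.17.85.248 AND mask = 184.17.84.0
No, different subnets (38.204.244.0 vs 184.17.84.0)


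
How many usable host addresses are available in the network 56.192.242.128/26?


Host bits = 32 - 26 = 6
Total addresses = 2^6 = 64
Usable = total - 2 (network and broadcast)
Usable hosts: 62


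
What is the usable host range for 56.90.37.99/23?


Network: 56.90.36.0
Broadcast: 56.90.37.255
First usable = network + 1
Last usable = broadcast - 1
Range: 56.90.36.1 to 56.90.37.254


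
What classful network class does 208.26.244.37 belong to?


First octet: 208
Binary: 11010000
110xxxxx -> Class C (192-223)
Class C, default mask 255.255.255.0 (/24)


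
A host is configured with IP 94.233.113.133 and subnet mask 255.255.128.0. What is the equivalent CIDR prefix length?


Binary: 11111111.11111111.10000000.00000000
Count leading 1s
Prefix: /17


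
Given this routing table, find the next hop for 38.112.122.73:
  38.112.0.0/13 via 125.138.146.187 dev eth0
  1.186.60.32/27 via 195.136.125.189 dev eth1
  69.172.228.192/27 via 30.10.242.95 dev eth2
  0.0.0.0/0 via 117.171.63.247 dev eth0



Longest prefix match for 38.112.122.73:
  /13 38.112.0.0: MATCH
  /27 1.186.60.32: no
  /27 69.172.228.192: no
  /0 0.0.0.0: MATCH
Selected: next-hop 125.138.146.187 via eth0 (matched /13)


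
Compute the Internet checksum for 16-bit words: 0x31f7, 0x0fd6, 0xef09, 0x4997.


Sum all words (with carry folding):
+ 0x31f7 = 0x31f7
+ 0x0fd6 = 0x41cd
+ 0xef09 = 0x30d7
+ 0x4997 = 0x7a6e
One's complement: ~0x7a6e
Checksum = 0x8591


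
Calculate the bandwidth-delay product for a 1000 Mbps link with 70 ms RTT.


BDP = bandwidth * RTT
= 1000 Mbps * 70 ms
= 1000 * 1e6 * 70 / 1000 bits
= 70000000 bits
= 8750000 bytes
= 8544.9219 KB
BDP = 70000000 bits (8750000 bytes)


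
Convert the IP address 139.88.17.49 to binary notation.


139 = 10001011
88 = 01011000
17 = 00010001
49 = 00110001
Binary: 10001011.01011000.00010001.00110001


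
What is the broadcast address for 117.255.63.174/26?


Network: 117.255.63.128/26
Host bits = 6
Set all host bits to 1:
Broadcast: 117.255.63.191


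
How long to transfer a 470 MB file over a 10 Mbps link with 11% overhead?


Effective throughput = 10 * (1 - 11/100) = 8.9 Mbps
File size in Mb = 470 * 8 = 3760 Mb
Time = 3760 / 8.9
Time = 422.4719 seconds


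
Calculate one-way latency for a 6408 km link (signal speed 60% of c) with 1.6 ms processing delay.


Speed = 0.6 * 3e5 km/s = 180000 km/s
Propagation delay = 6408 / 180000 = 0.0356 s = 35.6 ms
Processing delay = 1.6 ms
Total one-way latency = 37.2 ms


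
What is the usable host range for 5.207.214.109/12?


Network: 5.192.0.0
Broadcast: 5.207.255.255
First usable = network + 1
Last usable = broadcast - 1
Range: 5.192.0.1 to 5.207.255.254


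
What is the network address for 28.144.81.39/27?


IP:   00011100.10010000.01010001.00100111
Mask: 11111111.11111111.11111111.11100000
AND operation:
Net:  00011100.10010000.01010001.00100000
Network: 28.144.81.32/27


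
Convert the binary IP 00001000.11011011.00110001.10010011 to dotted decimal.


00001000 = 8
11011011 = 219
00110001 = 49
10010011 = 147
IP: 8.219.49.147


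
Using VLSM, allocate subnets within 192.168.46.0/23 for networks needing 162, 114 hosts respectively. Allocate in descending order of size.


162 hosts -> /24 (254 usable): 192.168.46.0/24
114 hosts -> /25 (126 usable): 192.168.47.0/25
Allocation: 192.168.46.0/24 (162 hosts, 254 usable); 192.168.47.0/25 (114 hosts, 126 usable)


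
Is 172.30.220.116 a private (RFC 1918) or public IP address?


RFC 1918 private ranges:
  10.0.0.0/8 (10.0.0.0 - 10.255.255.255)
  172.16.0.0/12 (172.16.0.0 - 172.31.255.255)
  192.168.0.0/16 (192.168.0.0 - 192.168.255.255)
Private (in 172.16.0.0/12)


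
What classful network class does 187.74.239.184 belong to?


First octet: 187
Binary: 10111011
10xxxxxx -> Class B (128-191)
Class B, default mask 255.255.0.0 (/16)


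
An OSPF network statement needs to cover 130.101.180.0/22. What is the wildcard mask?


Subnet mask: 255.255.252.0
Wildcard = 255.255.255.255 - subnet mask
255 - 255 = 0
255 - 255 = 0
255 - 252 = 3
255 - 0 = 255
Wildcard: 0.0.3.255


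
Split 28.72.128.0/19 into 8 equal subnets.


New prefix = 19 + 3 = 22
Each subnet has 1024 addresses
  28.72.128.0/22
  28.72.132.0/22
  28.72.136.0/22
  28.72.140.0/22
  28.72.144.0/22
  28.72.148.0/22
  28.72.152.0/22
  28.72.156.0/22
Subnets: 28.72.128.0/22, 28.72.132.0/22, 28.72.136.0/22, 28.72.140.0/22, 28.72.144.0/22, 28.72.148.0/22, 28.72.152.0/22, 28.72.156.0/22


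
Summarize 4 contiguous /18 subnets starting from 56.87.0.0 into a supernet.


Original prefix: /18
Number of subnets: 4 = 2^2
New prefix = 18 - 2 = 16
Supernet: 56.87.0.0/16


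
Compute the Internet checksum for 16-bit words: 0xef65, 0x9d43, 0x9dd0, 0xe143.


Sum all words (with carry folding):
+ 0xef65 = 0xef65
+ 0x9d43 = 0x8ca9
+ 0x9dd0 = 0x2a7a
+ 0xe143 = 0x0bbe
One's complement: ~0x0bbe
Checksum = 0xf441


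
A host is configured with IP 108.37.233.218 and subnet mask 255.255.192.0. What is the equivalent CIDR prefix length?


Binary: 11111111.11111111.11000000.00000000
Count leading 1s
Prefix: /18


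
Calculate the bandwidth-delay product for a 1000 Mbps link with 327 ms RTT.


BDP = bandwidth * RTT
= 1000 Mbps * 327 ms
= 1000 * 1e6 * 327 / 1000 bits
= 327000000 bits
= 40875000 bytes
= 39916.9922 KB
BDP = 327000000 bits (40875000 bytes)


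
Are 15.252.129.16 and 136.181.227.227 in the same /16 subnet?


Mask: 255.255.0.0
15.252.129.16 AND mask = 15.252.0.0
136.181.227.227 AND mask = 136.181.0.0
No, different subnets (15.252.0.0 vs 136.181.0.0)


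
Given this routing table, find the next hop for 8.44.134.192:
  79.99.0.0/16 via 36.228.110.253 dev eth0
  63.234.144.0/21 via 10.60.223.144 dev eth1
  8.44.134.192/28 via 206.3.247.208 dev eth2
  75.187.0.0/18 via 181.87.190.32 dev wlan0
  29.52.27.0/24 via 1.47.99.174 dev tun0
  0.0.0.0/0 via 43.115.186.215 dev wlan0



Longest prefix match for 8.44.134.192:
  /16 79.99.0.0: no
  /21 63.234.144.0: no
  /28 8.44.134.192: MATCH
  /18 75.187.0.0: no
  /24 29.52.27.0: no
  /0 0.0.0.0: MATCH
Selected: next-hop 206.3.247.208 via eth2 (matched /28)


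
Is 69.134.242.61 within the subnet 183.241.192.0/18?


Subnet network: 183.241.192.0
Test IP AND mask: 69.134.192.0
No, 69.134.242.61 is not in 183.241.192.0/18


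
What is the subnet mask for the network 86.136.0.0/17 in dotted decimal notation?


/17 means 17 network bits, 15 host bits
Binary: 11111111111111111000000000000000
Mask: 255.255.128.0


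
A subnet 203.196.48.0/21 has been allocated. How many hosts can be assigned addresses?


Host bits = 32 - 21 = 11
Total addresses = 2^11 = 2048
Usable = total - 2 (network and broadcast)
Usable hosts: 2046


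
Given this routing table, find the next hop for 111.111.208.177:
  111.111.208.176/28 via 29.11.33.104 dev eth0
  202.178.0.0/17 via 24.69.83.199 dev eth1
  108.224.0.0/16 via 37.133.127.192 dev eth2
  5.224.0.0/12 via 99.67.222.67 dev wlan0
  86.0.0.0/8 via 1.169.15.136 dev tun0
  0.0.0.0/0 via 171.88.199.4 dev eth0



Longest prefix match for 111.111.208.177:
  /28 111.111.208.176: MATCH
  /17 202.178.0.0: no
  /16 108.224.0.0: no
  /12 5.224.0.0: no
  /8 86.0.0.0: no
  /0 0.0.0.0: MATCH
Selected: next-hop 29.11.33.104 via eth0 (matched /28)


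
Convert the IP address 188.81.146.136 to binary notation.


188 = 10111100
81 = 01010001
146 = 10010010
136 = 10001000
Binary: 10111100.01010001.10010010.10001000


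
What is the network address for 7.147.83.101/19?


IP:   00000111.10010011.01010011.01100101
Mask: 11111111.11111111.11100000.00000000
AND operation:
Net:  00000111.10010011.01000000.00000000
Network: 7.147.64.0/19


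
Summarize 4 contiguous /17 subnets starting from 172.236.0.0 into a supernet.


Original prefix: /17
Number of subnets: 4 = 2^2
New prefix = 17 - 2 = 15
Supernet: 172.236.0.0/15


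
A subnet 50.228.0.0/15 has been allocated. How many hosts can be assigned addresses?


Host bits = 32 - 15 = 17
Total addresses = 2^17 = 131072
Usable = total - 2 (network and broadcast)
Usable hosts: 131070


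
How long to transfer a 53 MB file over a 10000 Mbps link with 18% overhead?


Effective throughput = 10000 * (1 - 18/100) = 8200 Mbps
File size in Mb = 53 * 8 = 424 Mb
Time = 424 / 8200
Time = 0.0517 seconds


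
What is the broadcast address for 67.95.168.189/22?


Network: 67.95.168.0/22
Host bits = 10
Set all host bits to 1:
Broadcast: 67.95.171.255


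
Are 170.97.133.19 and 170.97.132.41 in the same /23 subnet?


Mask: 255.255.254.0
170.97.133.19 AND mask = 170.97.132.0
170.97.132.41 AND mask = 170.97.132.0
Yes, same subnet (170.97.132.0)


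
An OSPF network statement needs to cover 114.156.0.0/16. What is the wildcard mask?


Subnet mask: 255.255.0.0
Wildcard = 255.255.255.255 - subnet mask
255 - 255 = 0
255 - 255 = 0
255 - 0 = 255
255 - 0 = 255
Wildcard: 0.0.255.255


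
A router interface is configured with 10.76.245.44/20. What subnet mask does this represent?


/20 means 20 network bits, 12 host bits
Binary: 11111111111111111111000000000000
Mask: 255.255.240.0


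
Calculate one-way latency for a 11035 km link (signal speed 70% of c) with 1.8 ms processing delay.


Speed = 0.7 * 3e5 km/s = 210000 km/s
Propagation delay = 11035 / 210000 = 0.0525 s = 52.5476 ms
Processing delay = 1.8 ms
Total one-way latency = 54.3476 ms


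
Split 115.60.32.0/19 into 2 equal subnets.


New prefix = 19 + 1 = 20
Each subnet has 4096 addresses
  115.60.32.0/20
  115.60.48.0/20
Subnets: 115.60.32.0/20, 115.60.48.0/20


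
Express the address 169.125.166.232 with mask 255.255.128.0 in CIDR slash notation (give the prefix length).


Binary: 11111111.11111111.10000000.00000000
Count leading 1s
Prefix: /17


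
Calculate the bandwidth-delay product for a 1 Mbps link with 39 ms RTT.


BDP = bandwidth * RTT
= 1 Mbps * 39 ms
= 1 * 1e6 * 39 / 1000 bits
= 39000 bits
= 4875 bytes
= 4.7607 KB
BDP = 39000 bits (4875 bytes)


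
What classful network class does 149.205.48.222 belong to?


First octet: 149
Binary: 10010101
10xxxxxx -> Class B (128-191)
Class B, default mask 255.255.0.0 (/16)


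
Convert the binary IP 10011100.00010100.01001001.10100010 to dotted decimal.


10011100 = 156
00010100 = 20
01001001 = 73
10100010 = 162
IP: 156.20.73.162


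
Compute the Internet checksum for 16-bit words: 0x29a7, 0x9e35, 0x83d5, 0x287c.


Sum all words (with carry folding):
+ 0x29a7 = 0x29a7
+ 0x9e35 = 0xc7dc
+ 0x83d5 = 0x4bb2
+ 0x287c = 0x742e
One's complement: ~0x742e
Checksum = 0x8bd1


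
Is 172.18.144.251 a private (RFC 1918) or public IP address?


RFC 1918 private ranges:
  10.0.0.0/8 (10.0.0.0 - 10.255.255.255)
  172.16.0.0/12 (172.16.0.0 - 172.31.255.255)
  192.168.0.0/16 (192.168.0.0 - 192.168.255.255)
Private (in 172.16.0.0/12)


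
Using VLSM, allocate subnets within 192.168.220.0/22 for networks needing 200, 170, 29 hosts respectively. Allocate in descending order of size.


200 hosts -> /24 (254 usable): 192.168.220.0/24
170 hosts -> /24 (254 usable): 192.168.221.0/24
29 hosts -> /27 (30 usable): 192.168.222.0/27
Allocation: 192.168.220.0/24 (200 hosts, 254 usable); 192.168.221.0/24 (170 hosts, 254 usable); 192.168.222.0/27 (29 hosts, 30 usable)


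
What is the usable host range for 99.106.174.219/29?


Network: 99.106.174.216
Broadcast: 99.106.174.223
First usable = network + 1
Last usable = broadcast - 1
Range: 99.106.174.217 to 99.106.174.222


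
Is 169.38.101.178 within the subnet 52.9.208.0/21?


Subnet network: 52.9.208.0
Test IP AND mask: 169.38.96.0
No, 169.38.101.178 is not in 52.9.208.0/21


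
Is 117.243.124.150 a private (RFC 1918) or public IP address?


RFC 1918 private ranges:
  10.0.0.0/8 (10.0.0.0 - 10.255.255.255)
  172.16.0.0/12 (172.16.0.0 - 172.31.255.255)
  192.168.0.0/16 (192.168.0.0 - 192.168.255.255)
Public (not in any RFC 1918 range)


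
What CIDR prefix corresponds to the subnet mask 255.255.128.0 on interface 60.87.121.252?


Binary: 11111111.11111111.10000000.00000000
Count leading 1s
Prefix: /17


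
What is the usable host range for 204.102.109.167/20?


Network: 204.102.96.0
Broadcast: 204.102.111.255
First usable = network + 1
Last usable = broadcast - 1
Range: 204.102.96.1 to 204.102.111.254


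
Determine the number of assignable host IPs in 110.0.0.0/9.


Host bits = 32 - 9 = 23
Total addresses = 2^23 = 8388608
Usable = total - 2 (network and broadcast)
Usable hosts: 8388606


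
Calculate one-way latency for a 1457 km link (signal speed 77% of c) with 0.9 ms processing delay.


Speed = 0.77 * 3e5 km/s = 231000 km/s
Propagation delay = 1457 / 231000 = 0.0063 s = 6.3074 ms
Processing delay = 0.9 ms
Total one-way latency = 7.2074 ms


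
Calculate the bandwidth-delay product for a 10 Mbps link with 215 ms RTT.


BDP = bandwidth * RTT
= 10 Mbps * 215 ms
= 10 * 1e6 * 215 / 1000 bits
= 2150000 bits
= 268750 bytes
= 262.4512 KB
BDP = 2150000 bits (268750 bytes)


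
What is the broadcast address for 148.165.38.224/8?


Network: 148.0.0.0/8
Host bits = 24
Set all host bits to 1:
Broadcast: 148.255.255.255


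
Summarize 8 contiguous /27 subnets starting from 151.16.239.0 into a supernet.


Original prefix: /27
Number of subnets: 8 = 2^3
New prefix = 27 - 3 = 24
Supernet: 151.16.239.0/24


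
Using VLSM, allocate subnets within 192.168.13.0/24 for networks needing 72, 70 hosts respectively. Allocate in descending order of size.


72 hosts -> /25 (126 usable): 192.168.13.0/25
70 hosts -> /25 (126 usable): 192.168.13.128/25
Allocation: 192.168.13.0/25 (72 hosts, 126 usable); 192.168.13.128/25 (70 hosts, 126 usable)


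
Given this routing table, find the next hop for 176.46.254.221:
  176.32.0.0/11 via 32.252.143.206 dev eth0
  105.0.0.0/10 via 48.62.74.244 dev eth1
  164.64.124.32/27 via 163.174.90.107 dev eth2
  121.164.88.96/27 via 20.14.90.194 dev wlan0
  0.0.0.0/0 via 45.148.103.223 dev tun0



Longest prefix match for 176.46.254.221:
  /11 176.32.0.0: MATCH
  /10 105.0.0.0: no
  /27 164.64.124.32: no
  /27 121.164.88.96: no
  /0 0.0.0.0: MATCH
Selected: next-hop 32.252.143.206 via eth0 (matched /11)


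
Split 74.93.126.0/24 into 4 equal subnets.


New prefix = 24 + 2 = 26
Each subnet has 64 addresses
  74.93.126.0/26
  74.93.126.64/26
  74.93.126.128/26
  74.93.126.192/26
Subnets: 74.93.126.0/26, 74.93.126.64/26, 74.93.126.128/26, 74.93.126.192/26


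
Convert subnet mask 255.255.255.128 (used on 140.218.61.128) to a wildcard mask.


Subnet mask: 255.255.255.128
Wildcard = 255.255.255.255 - subnet mask
255 - 255 = 0
255 - 255 = 0
255 - 255 = 0
255 - 128 = 127
Wildcard: 0.0.0.127


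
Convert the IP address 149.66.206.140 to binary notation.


149 = 10010101
66 = 01000010
206 = 11001110
140 = 10001100
Binary: 10010101.01000010.11001110.10001100


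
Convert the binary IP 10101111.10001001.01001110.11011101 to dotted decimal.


10101111 = 175
10001001 = 137
01001110 = 78
11011101 = 221
IP: 175.137.78.221


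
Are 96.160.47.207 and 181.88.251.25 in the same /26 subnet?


Mask: 255.255.255.192
96.160.47.207 AND mask = 96.160.47.192
181.88.251.25 AND mask = 181.88.251.0
No, different subnets (96.160.47.192 vs 181.88.251.0)


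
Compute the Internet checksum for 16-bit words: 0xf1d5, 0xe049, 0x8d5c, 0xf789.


Sum all words (with carry folding):
+ 0xf1d5 = 0xf1d5
+ 0xe049 = 0xd21f
+ 0x8d5c = 0x5f7c
+ 0xf789 = 0x5706
One's complement: ~0x5706
Checksum = 0xa8f9


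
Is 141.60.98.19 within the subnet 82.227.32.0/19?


Subnet network: 82.227.32.0
Test IP AND mask: 141.60.96.0
No, 141.60.98.19 is not in 82.227.32.0/19


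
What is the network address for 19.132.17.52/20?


IP:   00010011.10000100.00010001.00110100
Mask: 11111111.11111111.11110000.00000000
AND operation:
Net:  00010011.10000100.00010000.00000000
Network: 19.132.16.0/20


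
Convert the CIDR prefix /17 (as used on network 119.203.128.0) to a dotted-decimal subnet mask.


/17 means 17 network bits, 15 host bits
Binary: 11111111111111111000000000000000
Mask: 255.255.128.0


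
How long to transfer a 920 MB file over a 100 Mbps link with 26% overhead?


Effective throughput = 100 * (1 - 26/100) = 74 Mbps
File size in Mb = 920 * 8 = 7360 Mb
Time = 7360 / 74
Time = 99.4595 seconds


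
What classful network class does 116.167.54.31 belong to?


First octet: 116
Binary: 01110100
0xxxxxxx -> Class A (1-126)
Class A, default mask 255.0.0.0 (/8)


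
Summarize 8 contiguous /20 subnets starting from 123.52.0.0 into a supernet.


Original prefix: /20
Number of subnets: 8 = 2^3
New prefix = 20 - 3 = 17
Supernet: 123.52.0.0/17


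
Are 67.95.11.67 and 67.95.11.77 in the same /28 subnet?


Mask: 255.255.255.240
67.95.11.67 AND mask = 67.95.11.64
67.95.11.77 AND mask = 67.95.11.64
Yes, same subnet (67.95.11.64)


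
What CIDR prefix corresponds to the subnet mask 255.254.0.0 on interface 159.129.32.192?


Binary: 11111111.11111110.00000000.00000000
Count leading 1s
Prefix: /15


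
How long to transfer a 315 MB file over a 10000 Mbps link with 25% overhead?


Effective throughput = 10000 * (1 - 25/100) = 7500 Mbps
File size in Mb = 315 * 8 = 2520 Mb
Time = 2520 / 7500
Time = 0.336 seconds


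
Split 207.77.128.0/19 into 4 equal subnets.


New prefix = 19 + 2 = 21
Each subnet has 2048 addresses
  207.77.128.0/21
  207.77.136.0/21
  207.77.144.0/21
  207.77.152.0/21
Subnets: 207.77.128.0/21, 207.77.136.0/21, 207.77.144.0/21, 207.77.152.0/21


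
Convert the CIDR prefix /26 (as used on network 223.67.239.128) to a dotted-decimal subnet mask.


/26 means 26 network bits, 6 host bits
Binary: 11111111111111111111111111000000
Mask: 255.255.255.192


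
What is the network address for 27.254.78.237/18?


IP:   00011011.11111110.01001110.11101101
Mask: 11111111.11111111.11000000.00000000
AND operation:
Net:  00011011.11111110.01000000.00000000
Network: 27.254.64.0/18


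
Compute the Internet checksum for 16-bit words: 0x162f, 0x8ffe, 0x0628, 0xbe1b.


Sum all words (with carry folding):
+ 0x162f = 0x162f
+ 0x8ffe = 0xa62d
+ 0x0628 = 0xac55
+ 0xbe1b = 0x6a71
One's complement: ~0x6a71
Checksum = 0x958e


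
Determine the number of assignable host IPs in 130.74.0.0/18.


Host bits = 32 - 18 = 14
Total addresses = 2^14 = 16384
Usable = total - 2 (network and broadcast)
Usable hosts: 16382


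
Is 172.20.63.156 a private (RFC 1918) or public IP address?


RFC 1918 private ranges:
  10.0.0.0/8 (10.0.0.0 - 10.255.255.255)
  172.16.0.0/12 (172.16.0.0 - 172.31.255.255)
  192.168.0.0/16 (192.168.0.0 - 192.168.255.255)
Private (in 172.16.0.0/12)


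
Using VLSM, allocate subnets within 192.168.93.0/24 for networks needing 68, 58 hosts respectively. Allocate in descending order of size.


68 hosts -> /25 (126 usable): 192.168.93.0/25
58 hosts -> /26 (62 usable): 192.168.93.128/26
Allocation: 192.168.93.0/25 (68 hosts, 126 usable); 192.168.93.128/26 (58 hosts, 62 usable)


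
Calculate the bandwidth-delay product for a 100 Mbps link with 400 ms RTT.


BDP = bandwidth * RTT
= 100 Mbps * 400 ms
= 100 * 1e6 * 400 / 1000 bits
= 40000000 bits
= 5000000 bytes
= 4882.8125 KB
BDP = 40000000 bits (5000000 bytes)


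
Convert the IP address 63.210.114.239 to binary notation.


63 = 00111111
210 = 11010010
114 = 01110010
239 = 11101111
Binary: 00111111.11010010.01110010.11101111


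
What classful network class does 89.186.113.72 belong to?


First octet: 89
Binary: 01011001
0xxxxxxx -> Class A (1-126)
Class A, default mask 255.0.0.0 (/8)


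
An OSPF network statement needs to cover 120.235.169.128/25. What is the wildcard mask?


Subnet mask: 255.255.255.128
Wildcard = 255.255.255.255 - subnet mask
255 - 255 = 0
255 - 255 = 0
255 - 255 = 0
255 - 128 = 127
Wildcard: 0.0.0.127


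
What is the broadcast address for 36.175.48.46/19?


Network: 36.175.32.0/19
Host bits = 13
Set all host bits to 1:
Broadcast: 36.175.63.255


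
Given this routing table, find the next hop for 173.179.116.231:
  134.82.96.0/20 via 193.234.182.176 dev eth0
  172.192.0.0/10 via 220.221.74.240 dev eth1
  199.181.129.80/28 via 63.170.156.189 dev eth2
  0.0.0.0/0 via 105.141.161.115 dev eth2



Longest prefix match for 173.179.116.231:
  /20 134.82.96.0: no
  /10 172.192.0.0: no
  /28 199.181.129.80: no
  /0 0.0.0.0: MATCH
Selected: next-hop 105.141.161.115 via eth2 (matched /0)


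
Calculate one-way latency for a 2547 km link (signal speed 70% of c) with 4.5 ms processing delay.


Speed = 0.7 * 3e5 km/s = 210000 km/s
Propagation delay = 2547 / 210000 = 0.0121 s = 12.1286 ms
Processing delay = 4.5 ms
Total one-way latency = 16.6286 ms


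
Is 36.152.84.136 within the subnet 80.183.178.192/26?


Subnet network: 80.183.178.192
Test IP AND mask: 36.152.84.128
No, 36.152.84.136 is not in 80.183.178.192/26


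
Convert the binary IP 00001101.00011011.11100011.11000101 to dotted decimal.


00001101 = 13
00011011 = 27
11100011 = 227
11000101 = 197
IP: 13.27.227.197


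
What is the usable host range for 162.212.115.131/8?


Network: 162.0.0.0
Broadcast: 162.255.255.255
First usable = network + 1
Last usable = broadcast - 1
Range: 162.0.0.1 to 162.255.255.254


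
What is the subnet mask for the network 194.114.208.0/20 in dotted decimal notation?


/20 means 20 network bits, 12 host bits
Binary: 11111111111111111111000000000000
Mask: 255.255.240.0


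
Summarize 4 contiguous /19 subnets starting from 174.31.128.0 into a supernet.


Original prefix: /19
Number of subnets: 4 = 2^2
New prefix = 19 - 2 = 17
Supernet: 174.31.128.0/17


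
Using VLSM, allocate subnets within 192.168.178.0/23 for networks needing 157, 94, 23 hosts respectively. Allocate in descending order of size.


157 hosts -> /24 (254 usable): 192.168.178.0/24
94 hosts -> /25 (126 usable): 192.168.179.0/25
23 hosts -> /27 (30 usable): 192.168.179.128/27
Allocation: 192.168.178.0/24 (157 hosts, 254 usable); 192.168.179.0/25 (94 hosts, 126 usable); 192.168.179.128/27 (23 hosts, 30 usable)


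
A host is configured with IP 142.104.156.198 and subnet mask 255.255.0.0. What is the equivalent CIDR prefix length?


Binary: 11111111.11111111.00000000.00000000
Count leading 1s
Prefix: /16


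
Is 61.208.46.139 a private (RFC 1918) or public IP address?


RFC 1918 private ranges:
  10.0.0.0/8 (10.0.0.0 - 10.255.255.255)
  172.16.0.0/12 (172.16.0.0 - 172.31.255.255)
  192.168.0.0/16 (192.168.0.0 - 192.168.255.255)
Public (not in any RFC 1918 range)


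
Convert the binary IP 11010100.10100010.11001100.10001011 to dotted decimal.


11010100 = 212
10100010 = 162
11001100 = 204
10001011 = 139
IP: 212.162.204.139


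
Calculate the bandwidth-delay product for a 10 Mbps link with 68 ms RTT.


BDP = bandwidth * RTT
= 10 Mbps * 68 ms
= 10 * 1e6 * 68 / 1000 bits
= 680000 bits
= 85000 bytes
= 83.0078 KB
BDP = 680000 bits (85000 bytes)


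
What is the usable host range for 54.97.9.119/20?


Network: 54.97.0.0
Broadcast: 54.97.15.255
First usable = network + 1
Last usable = broadcast - 1
Range: 54.97.0.1 to 54.97.15.254


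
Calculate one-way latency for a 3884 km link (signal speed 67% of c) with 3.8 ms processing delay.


Speed = 0.67 * 3e5 km/s = 201000 km/s
Propagation delay = 3884 / 201000 = 0.0193 s = 19.3234 ms
Processing delay = 3.8 ms
Total one-way latency = 23.1234 ms


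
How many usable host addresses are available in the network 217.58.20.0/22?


Host bits = 32 - 22 = 10
Total addresses = 2^10 = 1024
Usable = total - 2 (network and broadcast)
Usable hosts: 1022


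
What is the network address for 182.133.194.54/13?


IP:   10110110.10000101.11000010.00110110
Mask: 11111111.11111000.00000000.00000000
AND operation:
Net:  10110110.10000000.00000000.00000000
Network: 182.128.0.0/13


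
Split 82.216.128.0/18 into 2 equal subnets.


New prefix = 18 + 1 = 19
Each subnet has 8192 addresses
  82.216.128.0/19
  82.216.160.0/19
Subnets: 82.216.128.0/19, 82.216.160.0/19


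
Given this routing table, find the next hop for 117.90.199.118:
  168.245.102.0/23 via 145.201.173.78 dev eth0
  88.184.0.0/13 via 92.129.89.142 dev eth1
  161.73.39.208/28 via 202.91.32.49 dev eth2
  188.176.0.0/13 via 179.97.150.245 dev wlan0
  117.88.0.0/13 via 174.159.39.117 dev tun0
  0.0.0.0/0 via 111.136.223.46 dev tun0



Longest prefix match for 117.90.199.118:
  /23 168.245.102.0: no
  /13 88.184.0.0: no
  /28 161.73.39.208: no
  /13 188.176.0.0: no
  /13 117.88.0.0: MATCH
  /0 0.0.0.0: MATCH
Selected: next-hop 174.159.39.117 via tun0 (matched /13)


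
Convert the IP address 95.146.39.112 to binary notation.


95 = 01011111
146 = 10010010
39 = 00100111
112 = 01110000
Binary: 01011111.10010010.00100111.01110000


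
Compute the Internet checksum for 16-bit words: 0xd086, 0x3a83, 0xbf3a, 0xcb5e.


Sum all words (with carry folding):
+ 0xd086 = 0xd086
+ 0x3a83 = 0x0b0a
+ 0xbf3a = 0xca44
+ 0xcb5e = 0x95a3
One's complement: ~0x95a3
Checksum = 0x6a5c


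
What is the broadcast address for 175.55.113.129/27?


Network: 175.55.113.128/27
Host bits = 5
Set all host bits to 1:
Broadcast: 175.55.113.159


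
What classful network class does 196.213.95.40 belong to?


First octet: 196
Binary: 11000100
110xxxxx -> Class C (192-223)
Class C, default mask 255.255.255.0 (/24)


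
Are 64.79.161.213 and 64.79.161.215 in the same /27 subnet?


Mask: 255.255.255.224
64.79.161.213 AND mask = 64.79.161.192
64.79.161.215 AND mask = 64.79.161.192
Yes, same subnet (64.79.161.192)


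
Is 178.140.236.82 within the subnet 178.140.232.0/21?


Subnet network: 178.140.232.0
Test IP AND mask: 178.140.232.0
Yes, 178.140.236.82 is in 178.140.232.0/21


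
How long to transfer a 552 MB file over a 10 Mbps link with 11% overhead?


Effective throughput = 10 * (1 - 11/100) = 8.9 Mbps
File size in Mb = 552 * 8 = 4416 Mb
Time = 4416 / 8.9
Time = 496.1798 seconds


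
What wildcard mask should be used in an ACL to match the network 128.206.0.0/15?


Subnet mask: 255.254.0.0
Wildcard = 255.255.255.255 - subnet mask
255 - 255 = 0
255 - 254 = 1
255 - 0 = 255
255 - 0 = 255
Wildcard: 0.1.255.255
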